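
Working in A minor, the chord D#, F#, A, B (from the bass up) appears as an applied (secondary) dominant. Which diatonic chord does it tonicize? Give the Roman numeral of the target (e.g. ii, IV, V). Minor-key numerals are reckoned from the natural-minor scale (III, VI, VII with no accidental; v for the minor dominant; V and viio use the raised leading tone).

V

The chord is a dominant seventh chord on B.
A dominant resolves down a perfect fifth: B → E. In A minor, E is scale degree 5, i.e. V.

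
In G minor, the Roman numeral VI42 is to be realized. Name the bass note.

VI in G minor has root Eb; the chord is Eb-G-Bb-D.
The figure 42 means third inversion — the seventh is in the bass.

D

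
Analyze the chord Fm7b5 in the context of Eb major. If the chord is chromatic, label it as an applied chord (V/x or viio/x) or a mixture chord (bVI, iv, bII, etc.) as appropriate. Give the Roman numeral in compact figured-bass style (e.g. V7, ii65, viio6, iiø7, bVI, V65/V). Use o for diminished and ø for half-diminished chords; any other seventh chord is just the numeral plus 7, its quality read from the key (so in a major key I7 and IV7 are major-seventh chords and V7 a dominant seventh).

iiø7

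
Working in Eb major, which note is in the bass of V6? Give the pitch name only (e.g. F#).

V in Eb major has root Bb; the chord is Bb-D-F.
The figure 6 means first inversion — the third is in the bass.

D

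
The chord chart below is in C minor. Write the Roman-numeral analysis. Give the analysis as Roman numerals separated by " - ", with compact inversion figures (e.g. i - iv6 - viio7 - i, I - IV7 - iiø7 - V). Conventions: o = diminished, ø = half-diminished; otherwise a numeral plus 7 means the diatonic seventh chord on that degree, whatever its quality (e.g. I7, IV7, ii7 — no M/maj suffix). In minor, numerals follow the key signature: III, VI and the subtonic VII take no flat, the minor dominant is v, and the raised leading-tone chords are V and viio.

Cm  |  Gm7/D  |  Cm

i - v43 - i

Cm: minor triad on C = scale degree 1 → i.
Gm7/D: root G is the dominant; minor seventh chord there is v43.
Cm: root C is the tonic; minor triad there is i.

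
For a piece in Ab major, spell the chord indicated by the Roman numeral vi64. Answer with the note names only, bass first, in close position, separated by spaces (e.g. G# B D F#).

The numeral's case and figure indicate a minor triad. In Ab major its root, the submediant, is F.
That chord is spelled F-Ab-C.
With the 64 figure the chord is in second inversion; from the bass C upward in close position it reads C-F-Ab.

C F Ab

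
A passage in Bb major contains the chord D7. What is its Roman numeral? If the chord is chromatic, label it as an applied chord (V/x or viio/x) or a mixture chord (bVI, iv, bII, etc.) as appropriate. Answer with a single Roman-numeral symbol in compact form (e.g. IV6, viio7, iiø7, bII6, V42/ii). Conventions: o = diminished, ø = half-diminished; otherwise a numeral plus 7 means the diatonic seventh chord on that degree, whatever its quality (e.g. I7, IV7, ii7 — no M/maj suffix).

V7/vi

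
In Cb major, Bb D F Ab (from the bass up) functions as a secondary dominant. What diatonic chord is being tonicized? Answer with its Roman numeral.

iii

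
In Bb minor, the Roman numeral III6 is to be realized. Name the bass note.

F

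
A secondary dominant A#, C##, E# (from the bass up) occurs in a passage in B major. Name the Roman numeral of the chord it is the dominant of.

The chord is a major triad on A#.
A dominant resolves down a perfect fifth: A# → D#. In B major, D# is scale degree 3, i.e. iii.

iii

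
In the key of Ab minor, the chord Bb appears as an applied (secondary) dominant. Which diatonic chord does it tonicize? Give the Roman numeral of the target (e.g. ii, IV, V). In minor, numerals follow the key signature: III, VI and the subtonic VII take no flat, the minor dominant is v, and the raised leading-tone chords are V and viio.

V

The chord is a major triad on Bb.
A dominant resolves down a perfect fifth: Bb → Eb. In Ab minor, Eb is scale degree 5, i.e. V.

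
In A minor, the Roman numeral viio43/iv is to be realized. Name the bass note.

G

The applied chord viio43/iv is rooted on C#: C#-E-G-Bb.
The figure 43 means second inversion — the fifth is in the bass.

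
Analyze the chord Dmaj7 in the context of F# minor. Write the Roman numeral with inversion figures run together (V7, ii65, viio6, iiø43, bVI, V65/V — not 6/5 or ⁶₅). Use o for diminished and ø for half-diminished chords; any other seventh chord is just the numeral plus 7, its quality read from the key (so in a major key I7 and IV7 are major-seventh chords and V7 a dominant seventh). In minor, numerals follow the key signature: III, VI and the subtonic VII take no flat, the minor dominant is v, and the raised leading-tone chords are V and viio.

VI7

The pitches D-F#-A-C# form a major seventh chord rooted on D.
In F# minor, D is the submediant; the diatonic major seventh chord there is VI7.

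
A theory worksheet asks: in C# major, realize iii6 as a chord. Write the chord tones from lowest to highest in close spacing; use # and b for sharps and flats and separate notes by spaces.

G# B# E#

In C# major, the mediant is E#, and the diatonic chord built there is a minor triad.
That chord is spelled E#-G#-B#.
The figured bass 6 indicates first inversion, placing the third (G#) in the bass: G#-B#-E#.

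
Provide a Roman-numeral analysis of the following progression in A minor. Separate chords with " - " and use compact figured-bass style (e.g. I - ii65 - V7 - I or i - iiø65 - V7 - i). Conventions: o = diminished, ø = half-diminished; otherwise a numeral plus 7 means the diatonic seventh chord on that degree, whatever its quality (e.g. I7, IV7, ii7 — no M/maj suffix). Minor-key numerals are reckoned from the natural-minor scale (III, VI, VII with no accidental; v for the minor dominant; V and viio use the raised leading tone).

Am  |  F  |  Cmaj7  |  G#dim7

Am: minor triad on A = scale degree 1 → i.
F has root F, degree 6 in A minor, so VI.
Cmaj7: root C is the mediant; major seventh chord there is III7.
G#dim7 has root G#, degree 7 in A minor, so viio7.

i - VI - III7 - viio7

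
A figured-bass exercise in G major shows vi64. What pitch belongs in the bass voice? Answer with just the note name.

B

vi in G major has root E; the chord is E-G-B.
The figure 64 means second inversion — the fifth is in the bass.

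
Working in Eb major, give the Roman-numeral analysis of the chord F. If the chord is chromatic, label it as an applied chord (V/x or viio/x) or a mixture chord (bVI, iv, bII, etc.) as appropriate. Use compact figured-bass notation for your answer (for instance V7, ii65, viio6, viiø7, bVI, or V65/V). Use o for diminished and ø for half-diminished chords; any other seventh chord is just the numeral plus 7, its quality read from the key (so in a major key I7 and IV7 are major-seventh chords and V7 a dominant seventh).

V/V

Stacked in thirds the chord is F-A-C: a major triad on F.
F is not a diatonic chord root with this quality in Eb major, but it lies a perfect fifth above Bb (V), so the chord functions as an applied dominant of V.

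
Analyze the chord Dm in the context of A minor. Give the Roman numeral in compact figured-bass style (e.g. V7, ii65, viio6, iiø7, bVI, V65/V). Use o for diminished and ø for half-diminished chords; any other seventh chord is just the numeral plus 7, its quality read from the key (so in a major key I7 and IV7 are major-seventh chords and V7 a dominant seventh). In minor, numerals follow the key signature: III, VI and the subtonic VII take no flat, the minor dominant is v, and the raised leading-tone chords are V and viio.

iv

The pitches D-F-A form a minor triad rooted on D.
In A minor, D is the subdominant; the diatonic minor triad there is iv.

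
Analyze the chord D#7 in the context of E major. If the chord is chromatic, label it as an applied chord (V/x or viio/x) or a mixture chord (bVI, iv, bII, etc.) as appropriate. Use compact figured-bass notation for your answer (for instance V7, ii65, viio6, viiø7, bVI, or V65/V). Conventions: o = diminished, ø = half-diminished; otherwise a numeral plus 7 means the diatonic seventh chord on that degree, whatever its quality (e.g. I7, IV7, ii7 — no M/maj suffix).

V7/iii

The pitches D#-F##-A#-C# form a dominant seventh chord rooted on D#.
D# is not a diatonic chord root with this quality in E major, but it lies a perfect fifth above G# (iii), so the chord functions as an applied dominant of iii.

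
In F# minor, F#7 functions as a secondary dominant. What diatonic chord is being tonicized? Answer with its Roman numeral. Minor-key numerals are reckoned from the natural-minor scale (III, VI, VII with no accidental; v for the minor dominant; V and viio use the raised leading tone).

iv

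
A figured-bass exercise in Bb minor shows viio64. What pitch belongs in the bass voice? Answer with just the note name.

Eb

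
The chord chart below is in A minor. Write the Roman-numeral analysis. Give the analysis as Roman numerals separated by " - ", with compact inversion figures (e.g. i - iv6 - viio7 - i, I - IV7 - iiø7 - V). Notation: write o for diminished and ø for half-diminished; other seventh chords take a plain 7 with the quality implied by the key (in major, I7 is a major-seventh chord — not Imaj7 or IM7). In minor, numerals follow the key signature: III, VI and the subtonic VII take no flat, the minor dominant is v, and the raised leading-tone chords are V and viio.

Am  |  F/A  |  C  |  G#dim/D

Am has root A, degree 1 in A minor, so i.
F/A: major triad on F = scale degree 6 → VI6.
C: major triad on C = scale degree 3 → III.
G#dim/D has root G#, degree 7 in A minor, so viio64.

i - VI6 - III - viio64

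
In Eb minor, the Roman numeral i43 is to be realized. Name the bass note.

i in Eb minor has root Eb; the chord is Eb-Gb-Bb-Db.
The figure 43 means second inversion — the fifth is in the bass.

Bb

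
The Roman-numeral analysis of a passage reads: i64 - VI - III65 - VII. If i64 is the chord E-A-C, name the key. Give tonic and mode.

A minor

The anchor chord is a minor triad on A, labeled i64.
If A is scale degree 1 and the mode makes that degree carry a minor triad, the tonic is A and the mode is minor.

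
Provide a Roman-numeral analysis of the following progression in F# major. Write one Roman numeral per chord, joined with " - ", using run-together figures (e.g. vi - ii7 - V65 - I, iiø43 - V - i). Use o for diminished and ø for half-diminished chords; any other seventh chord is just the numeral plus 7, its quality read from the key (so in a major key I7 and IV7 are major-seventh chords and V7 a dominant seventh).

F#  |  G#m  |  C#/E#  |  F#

I - ii - V6 - I

F# has root F#, degree 1 in F# major, so I.
G#m has root G#, degree 2 in F# major, so ii.
C#/E#: root C# is the dominant; major triad there is V6.
F#: root F# is the tonic; major triad there is I.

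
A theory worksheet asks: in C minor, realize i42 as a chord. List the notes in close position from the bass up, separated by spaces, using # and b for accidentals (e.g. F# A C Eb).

The numeral's case and figure indicate a minor seventh chord. In C minor its root, scale degree 1, is C.
Stacking thirds from C gives C-Eb-G-Bb.
With the 42 figure the chord is in third inversion; from the bass Bb upward in close position it reads Bb-C-Eb-G.

Bb C Eb G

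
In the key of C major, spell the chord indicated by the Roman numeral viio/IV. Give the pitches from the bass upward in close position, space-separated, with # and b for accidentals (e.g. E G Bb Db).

E G Bb

viio/IV is a secondary leading-tone chord. The target IV is F in C major; the applied chord is rooted a semitone below, on E.
Building a diminished triad on E gives E-G-Bb.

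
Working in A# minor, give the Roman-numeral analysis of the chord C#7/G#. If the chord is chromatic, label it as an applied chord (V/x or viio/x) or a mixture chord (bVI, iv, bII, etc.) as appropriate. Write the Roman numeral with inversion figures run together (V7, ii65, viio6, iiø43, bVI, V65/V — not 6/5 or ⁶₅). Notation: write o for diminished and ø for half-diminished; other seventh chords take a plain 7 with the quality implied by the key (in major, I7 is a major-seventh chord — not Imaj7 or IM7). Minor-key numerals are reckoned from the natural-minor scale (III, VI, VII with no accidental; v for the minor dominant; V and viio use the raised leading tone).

The pitches C#-E#-G#-B form a dominant seventh chord rooted on C#.
C# is not a diatonic chord root with this quality in A# minor, but it lies a perfect fifth above F# (VI), so the chord functions as an applied dominant of VI.
With G# in the bass the chord is in second inversion, so the figured bass is 43.

V43/VI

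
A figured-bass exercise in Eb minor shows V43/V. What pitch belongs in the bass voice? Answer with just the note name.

The applied chord V43/V is rooted on F: F-A-C-Eb.
The figure 43 means second inversion — the fifth is in the bass.

C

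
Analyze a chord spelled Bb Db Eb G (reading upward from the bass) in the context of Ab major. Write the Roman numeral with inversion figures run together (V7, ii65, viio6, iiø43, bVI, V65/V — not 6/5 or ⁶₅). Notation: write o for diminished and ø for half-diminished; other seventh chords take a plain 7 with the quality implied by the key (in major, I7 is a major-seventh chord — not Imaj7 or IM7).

V43

Stacked in thirds the chord is Eb-G-Bb-Db: a dominant seventh chord on Eb.
Eb is scale degree 5 in Ab major, and a dominant seventh chord on that degree is written V7.
With Bb in the bass the chord is in second inversion, so the figured bass is 43.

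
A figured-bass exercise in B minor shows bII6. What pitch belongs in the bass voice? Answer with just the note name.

bII in B minor has root C; the chord is C-E-G.
The figure 6 means first inversion — the third is in the bass.

E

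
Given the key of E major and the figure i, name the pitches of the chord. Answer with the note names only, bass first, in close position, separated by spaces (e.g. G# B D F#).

E G B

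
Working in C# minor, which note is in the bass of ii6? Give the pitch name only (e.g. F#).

ii in C# minor has root D#; the chord is D#-F#-A#.
The figure 6 means first inversion — the third is in the bass.

F#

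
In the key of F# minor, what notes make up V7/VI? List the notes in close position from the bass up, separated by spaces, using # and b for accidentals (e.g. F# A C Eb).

The slash means an applied dominant: we want the dominant of VI. In F# minor, VI is D major, and its dominant is built on A.
Building a dominant seventh chord on A gives A-C#-E-G.

A C# E G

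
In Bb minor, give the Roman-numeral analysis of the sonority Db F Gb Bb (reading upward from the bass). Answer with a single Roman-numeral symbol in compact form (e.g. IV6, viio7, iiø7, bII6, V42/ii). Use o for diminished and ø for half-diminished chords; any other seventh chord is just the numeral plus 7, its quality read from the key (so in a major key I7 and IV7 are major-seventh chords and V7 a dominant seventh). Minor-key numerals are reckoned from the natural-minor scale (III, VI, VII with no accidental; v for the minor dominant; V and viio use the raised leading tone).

VI43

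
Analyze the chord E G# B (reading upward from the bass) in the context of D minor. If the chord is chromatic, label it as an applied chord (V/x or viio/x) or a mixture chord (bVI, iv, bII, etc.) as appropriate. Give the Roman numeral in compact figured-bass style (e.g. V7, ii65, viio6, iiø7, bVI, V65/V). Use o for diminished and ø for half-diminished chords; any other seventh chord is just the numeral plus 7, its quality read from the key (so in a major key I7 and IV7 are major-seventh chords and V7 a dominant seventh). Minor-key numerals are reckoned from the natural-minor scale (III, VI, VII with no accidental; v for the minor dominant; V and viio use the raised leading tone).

The pitches E-G#-B form a major triad rooted on E.
E is not a diatonic chord root with this quality in D minor, but it lies a perfect fifth above A (V), so the chord functions as an applied dominant of V.

V/V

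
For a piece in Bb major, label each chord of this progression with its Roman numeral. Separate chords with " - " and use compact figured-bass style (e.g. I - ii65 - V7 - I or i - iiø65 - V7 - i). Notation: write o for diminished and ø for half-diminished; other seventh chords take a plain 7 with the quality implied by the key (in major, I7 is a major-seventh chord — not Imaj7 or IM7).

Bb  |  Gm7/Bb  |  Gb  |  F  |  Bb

I - vi65 - bVI - V - I

Bb: root Bb is the tonic; major triad there is I.
Gm7/Bb: minor seventh chord on G = scale degree 6 → vi65.
Gb: Gb with this quality isn't in the key; it's bVI, borrowed from the parallel minor.
F: major triad on F = scale degree 5 → V.
Bb: root Bb is the tonic; major triad there is I.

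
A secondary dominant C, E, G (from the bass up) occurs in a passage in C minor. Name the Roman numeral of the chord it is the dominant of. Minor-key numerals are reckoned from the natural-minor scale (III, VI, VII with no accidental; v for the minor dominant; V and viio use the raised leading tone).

iv

The chord is a major triad on C.
A dominant resolves down a perfect fifth: C → F. In C minor, F is scale degree 4, i.e. iv.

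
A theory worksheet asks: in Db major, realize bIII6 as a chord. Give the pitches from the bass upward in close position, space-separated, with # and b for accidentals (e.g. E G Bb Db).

Ab Cb Fb

Scale degree 3 in Db major is F; lowering it a half step gives Fb. bIII6 is a major triad on the lowered third degree, borrowed from the parallel minor.
So the chord is Fb-Ab-Cb, a major triad.
With the 6 figure the chord is in first inversion; from the bass Ab upward in close position it reads Ab-Cb-Fb.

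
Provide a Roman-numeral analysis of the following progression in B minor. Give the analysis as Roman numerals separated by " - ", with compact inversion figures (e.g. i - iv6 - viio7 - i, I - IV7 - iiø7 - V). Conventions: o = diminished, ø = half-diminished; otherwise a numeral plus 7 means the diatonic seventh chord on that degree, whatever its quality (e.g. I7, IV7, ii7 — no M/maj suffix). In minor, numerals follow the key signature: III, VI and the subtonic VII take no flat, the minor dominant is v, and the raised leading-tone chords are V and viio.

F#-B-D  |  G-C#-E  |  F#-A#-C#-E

i64 - iio64 - V7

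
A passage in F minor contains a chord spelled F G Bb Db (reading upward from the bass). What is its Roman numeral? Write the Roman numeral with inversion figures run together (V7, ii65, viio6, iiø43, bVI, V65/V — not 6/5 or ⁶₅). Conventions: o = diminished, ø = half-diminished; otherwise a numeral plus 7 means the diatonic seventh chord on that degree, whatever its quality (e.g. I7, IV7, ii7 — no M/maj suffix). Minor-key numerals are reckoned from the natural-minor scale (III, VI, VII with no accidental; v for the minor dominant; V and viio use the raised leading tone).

The pitches G-Bb-Db-F form a half-diminished seventh chord rooted on G.
In F minor, G is the supertonic; the diatonic half-diminished seventh chord there is iiø7.
With F in the bass the chord is in third inversion, so the figured bass is 42.

iiø42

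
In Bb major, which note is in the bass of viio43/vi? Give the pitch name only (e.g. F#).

C

The applied chord viio43/vi is rooted on F#: F#-A-C-Eb.
The figure 43 means second inversion — the fifth is in the bass.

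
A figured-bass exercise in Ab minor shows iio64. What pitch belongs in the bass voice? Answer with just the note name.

iio in Ab minor has root Bb; the chord is Bb-Db-Fb.
The figure 64 means second inversion — the fifth is in the bass.

Fb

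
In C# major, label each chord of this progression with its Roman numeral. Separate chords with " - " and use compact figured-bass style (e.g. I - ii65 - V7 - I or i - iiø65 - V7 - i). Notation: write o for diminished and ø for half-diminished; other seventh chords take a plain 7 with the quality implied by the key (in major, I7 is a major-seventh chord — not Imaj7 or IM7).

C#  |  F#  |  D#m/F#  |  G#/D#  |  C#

C# has root C#, degree 1 in C# major, so I.
F#: major triad on F# = scale degree 4 → IV.
D#m/F# has root D#, degree 2 in C# major, so ii6.
G#/D# has root G#, degree 5 in C# major, so V64.
C# has root C#, degree 1 in C# major, so I.

I - IV - ii6 - V64 - I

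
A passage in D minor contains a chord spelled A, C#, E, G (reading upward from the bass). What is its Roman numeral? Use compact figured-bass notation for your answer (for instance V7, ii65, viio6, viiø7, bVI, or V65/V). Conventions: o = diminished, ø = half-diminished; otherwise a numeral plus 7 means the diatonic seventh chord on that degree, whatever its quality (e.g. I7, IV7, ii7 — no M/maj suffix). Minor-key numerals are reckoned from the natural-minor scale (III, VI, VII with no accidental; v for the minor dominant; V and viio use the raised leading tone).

The pitches A-C#-E-G form a dominant seventh chord rooted on A.
A is scale degree 5 in D minor, and a dominant seventh chord on that degree is written V7.

V7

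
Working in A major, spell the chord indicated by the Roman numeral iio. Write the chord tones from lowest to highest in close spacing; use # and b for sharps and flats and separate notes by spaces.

B D F

iio is the diminished supertonic triad, borrowed from the parallel minor. In A major that root is B.
So the chord is B-D-F, a diminished triad.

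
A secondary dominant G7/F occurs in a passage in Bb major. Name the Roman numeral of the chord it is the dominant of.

The chord is a dominant seventh chord on G.
A dominant resolves down a perfect fifth: G → C. In Bb major, C is scale degree 2, i.e. ii.

ii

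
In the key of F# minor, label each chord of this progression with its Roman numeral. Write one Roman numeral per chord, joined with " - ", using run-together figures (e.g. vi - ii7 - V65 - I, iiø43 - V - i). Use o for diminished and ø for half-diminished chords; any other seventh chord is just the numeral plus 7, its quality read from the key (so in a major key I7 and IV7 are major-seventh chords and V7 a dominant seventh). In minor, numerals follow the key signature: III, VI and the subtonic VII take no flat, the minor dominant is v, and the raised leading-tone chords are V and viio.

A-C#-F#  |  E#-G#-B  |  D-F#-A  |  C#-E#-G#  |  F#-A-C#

i6 - viio - VI - V - i

A-C#-F# has root F#, degree 1 in F# minor, so i6.
E#-G#-B: diminished triad on E# = scale degree 7 → viio.
D-F#-A has root D, degree 6 in F# minor, so VI.
C#-E#-G#: root C# is the dominant; major triad there is V.
F#-A-C# has root F#, degree 1 in F# minor, so i.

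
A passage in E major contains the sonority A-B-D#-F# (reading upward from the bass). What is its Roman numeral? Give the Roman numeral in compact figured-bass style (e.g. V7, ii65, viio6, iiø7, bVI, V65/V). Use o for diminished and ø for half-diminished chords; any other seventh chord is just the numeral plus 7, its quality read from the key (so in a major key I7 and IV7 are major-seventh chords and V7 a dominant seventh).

V42

The pitches B-D#-F#-A form a dominant seventh chord rooted on B.
In E major, B is the dominant; the diatonic dominant seventh chord there is V7.
With A in the bass the chord is in third inversion, so the figured bass is 42.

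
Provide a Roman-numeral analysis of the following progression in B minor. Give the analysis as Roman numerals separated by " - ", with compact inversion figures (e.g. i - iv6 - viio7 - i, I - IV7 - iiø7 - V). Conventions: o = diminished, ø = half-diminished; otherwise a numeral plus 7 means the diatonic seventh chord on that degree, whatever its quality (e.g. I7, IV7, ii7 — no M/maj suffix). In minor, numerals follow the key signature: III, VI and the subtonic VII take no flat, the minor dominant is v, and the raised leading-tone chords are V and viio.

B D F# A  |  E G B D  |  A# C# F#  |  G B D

i7 - iv7 - V6 - VI

B-D-F#-A: minor seventh chord on B = scale degree 1 → i7.
E-G-B-D: minor seventh chord on E = scale degree 4 → iv7.
A#-C#-F#: major triad on F# = scale degree 5 → V6.
G-B-D: major triad on G = scale degree 6 → VI.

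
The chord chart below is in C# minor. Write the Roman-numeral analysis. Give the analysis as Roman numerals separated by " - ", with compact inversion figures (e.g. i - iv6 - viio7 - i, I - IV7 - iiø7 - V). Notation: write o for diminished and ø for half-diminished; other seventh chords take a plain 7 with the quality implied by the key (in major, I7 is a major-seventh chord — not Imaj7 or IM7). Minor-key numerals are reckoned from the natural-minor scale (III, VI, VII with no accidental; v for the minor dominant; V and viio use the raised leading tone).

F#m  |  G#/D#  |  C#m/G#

F#m: minor triad on F# = scale degree 4 → iv.
G#/D#: root G# is the dominant; major triad there is V64.
C#m/G#: minor triad on C# = scale degree 1 → i64.

iv - V64 - i64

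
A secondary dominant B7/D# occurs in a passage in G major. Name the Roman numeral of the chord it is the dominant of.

The chord is a dominant seventh chord on B.
A dominant resolves down a perfect fifth: B → E. In G major, E is scale degree 6, i.e. vi.

vi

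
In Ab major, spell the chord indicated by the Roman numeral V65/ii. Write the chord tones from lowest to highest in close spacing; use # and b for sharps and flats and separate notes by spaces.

A C Eb F

The slash means an applied dominant: we want the dominant of ii. In Ab major, ii is Bb minor, and its dominant is built on F.
Building a dominant seventh chord on F gives F-A-C-Eb.
With the 65 figure the chord is in first inversion; from the bass A upward in close position it reads A-C-Eb-F.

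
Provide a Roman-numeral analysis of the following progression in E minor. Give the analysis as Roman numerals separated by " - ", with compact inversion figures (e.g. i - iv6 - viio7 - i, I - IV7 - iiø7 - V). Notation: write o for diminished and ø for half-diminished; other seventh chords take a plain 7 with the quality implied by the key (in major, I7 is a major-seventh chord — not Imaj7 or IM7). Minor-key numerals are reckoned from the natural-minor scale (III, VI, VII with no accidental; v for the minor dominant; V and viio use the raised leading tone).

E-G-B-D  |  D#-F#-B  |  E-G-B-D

i7 - V6 - i7

E-G-B-D: root E is the tonic; minor seventh chord there is i7.
D#-F#-B has root B, degree 5 in E minor, so V6.
E-G-B-D has root E, degree 1 in E minor, so i7.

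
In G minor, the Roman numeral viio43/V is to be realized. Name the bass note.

The applied chord viio43/V is rooted on C#: C#-E-G-Bb.
The figure 43 means second inversion — the fifth is in the bass.

G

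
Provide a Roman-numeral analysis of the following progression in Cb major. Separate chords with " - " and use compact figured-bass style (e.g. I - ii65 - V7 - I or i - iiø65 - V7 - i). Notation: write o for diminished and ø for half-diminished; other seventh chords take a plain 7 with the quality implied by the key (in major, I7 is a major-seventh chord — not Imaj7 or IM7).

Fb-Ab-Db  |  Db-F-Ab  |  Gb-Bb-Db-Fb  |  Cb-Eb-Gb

ii6 - V/V - V7 - I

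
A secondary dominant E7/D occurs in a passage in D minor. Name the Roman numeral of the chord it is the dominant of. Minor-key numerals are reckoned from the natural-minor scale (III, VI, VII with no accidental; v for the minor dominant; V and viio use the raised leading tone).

The chord is a dominant seventh chord on E.
A dominant resolves down a perfect fifth: E → A. In D minor, A is scale degree 5, i.e. V.

V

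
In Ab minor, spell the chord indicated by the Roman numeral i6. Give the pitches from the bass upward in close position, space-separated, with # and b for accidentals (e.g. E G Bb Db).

Cb Eb Ab

In Ab minor, the first degree is Ab, and the diatonic chord built there is a minor triad.
Stacking thirds from Ab gives Ab-Cb-Eb.
With the 6 figure the chord is in first inversion; from the bass Cb upward in close position it reads Cb-Eb-Ab.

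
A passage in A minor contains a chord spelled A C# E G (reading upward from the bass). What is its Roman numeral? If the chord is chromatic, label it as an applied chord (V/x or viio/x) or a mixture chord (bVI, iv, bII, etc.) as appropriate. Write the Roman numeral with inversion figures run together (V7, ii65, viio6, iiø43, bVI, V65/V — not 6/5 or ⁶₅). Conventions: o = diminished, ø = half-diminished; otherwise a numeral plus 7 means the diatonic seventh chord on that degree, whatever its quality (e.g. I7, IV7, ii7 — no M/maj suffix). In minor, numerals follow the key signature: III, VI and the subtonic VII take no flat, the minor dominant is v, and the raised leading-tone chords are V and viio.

V7/iv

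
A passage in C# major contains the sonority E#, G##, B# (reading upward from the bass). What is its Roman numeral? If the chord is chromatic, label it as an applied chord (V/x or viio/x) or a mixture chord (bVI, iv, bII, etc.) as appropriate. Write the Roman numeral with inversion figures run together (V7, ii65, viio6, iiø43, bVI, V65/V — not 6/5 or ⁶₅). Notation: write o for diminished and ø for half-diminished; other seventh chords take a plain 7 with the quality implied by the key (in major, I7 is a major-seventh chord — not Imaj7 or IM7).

V/vi

Stacked in thirds the chord is E#-G##-B#: a major triad on E#.
E# is not a diatonic chord root with this quality in C# major, but it lies a perfect fifth above A# (vi), so the chord functions as an applied dominant of vi.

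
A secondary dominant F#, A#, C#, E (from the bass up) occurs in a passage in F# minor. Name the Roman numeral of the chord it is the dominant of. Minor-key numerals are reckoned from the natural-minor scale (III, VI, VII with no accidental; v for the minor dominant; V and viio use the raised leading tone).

iv

The chord is a dominant seventh chord on F#.
A dominant resolves down a perfect fifth: F# → B. In F# minor, B is scale degree 4, i.e. iv.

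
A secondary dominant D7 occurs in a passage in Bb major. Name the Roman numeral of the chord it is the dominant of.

vi

The chord is a dominant seventh chord on D.
A dominant resolves down a perfect fifth: D → G. In Bb major, G is scale degree 6, i.e. vi.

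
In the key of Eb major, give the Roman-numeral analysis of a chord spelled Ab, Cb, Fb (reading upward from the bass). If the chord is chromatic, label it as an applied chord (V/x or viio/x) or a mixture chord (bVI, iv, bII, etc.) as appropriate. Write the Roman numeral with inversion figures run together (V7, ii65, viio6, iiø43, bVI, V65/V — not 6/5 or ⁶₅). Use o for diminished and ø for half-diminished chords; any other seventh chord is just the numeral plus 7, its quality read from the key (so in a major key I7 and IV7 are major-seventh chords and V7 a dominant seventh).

bII6

The pitches Fb-Ab-Cb form a major triad rooted on Fb.
Fb is the lowered second degree of Eb major (diatonic 2 would be F). This is the Neapolitan sixth — a major triad on the lowered second degree, here in its customary first inversion.
With Ab in the bass the chord is in first inversion, so the figured bass is 6.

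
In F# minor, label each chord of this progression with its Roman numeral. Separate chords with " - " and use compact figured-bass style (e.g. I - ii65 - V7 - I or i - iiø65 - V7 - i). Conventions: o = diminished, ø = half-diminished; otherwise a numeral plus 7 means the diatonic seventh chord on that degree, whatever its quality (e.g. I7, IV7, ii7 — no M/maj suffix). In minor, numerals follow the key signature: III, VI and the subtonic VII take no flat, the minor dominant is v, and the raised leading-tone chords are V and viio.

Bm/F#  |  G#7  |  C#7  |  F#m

Bm/F#: minor triad on B = scale degree 4 → iv64.
G#7: chromatic; G# is V of V, so V7/V.
C#7: dominant seventh chord on C# = scale degree 5 → V7.
F#m has root F#, degree 1 in F# minor, so i.

iv64 - V7/V - V7 - i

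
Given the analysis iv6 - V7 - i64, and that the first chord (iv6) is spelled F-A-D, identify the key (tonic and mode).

The chord Dm/F is a minor triad rooted on D; its label is iv6.
iv6 on D implies D is the subdominant; that puts the tonic at A, and the lowercase numeral fits minor mode.

A minor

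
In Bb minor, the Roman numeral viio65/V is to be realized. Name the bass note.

The applied chord viio65/V is rooted on E: E-G-Bb-Db.
The figure 65 means first inversion — the third is in the bass.

G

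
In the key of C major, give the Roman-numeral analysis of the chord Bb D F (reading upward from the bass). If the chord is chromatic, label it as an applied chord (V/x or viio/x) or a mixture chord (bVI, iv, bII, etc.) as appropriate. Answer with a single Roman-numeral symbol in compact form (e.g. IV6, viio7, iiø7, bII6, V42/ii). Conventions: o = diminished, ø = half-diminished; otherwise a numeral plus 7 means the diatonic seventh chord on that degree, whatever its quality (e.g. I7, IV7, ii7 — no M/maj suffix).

Stacked in thirds the chord is Bb-D-F: a major triad on Bb.
Bb is the lowered seventh degree of C major (diatonic 7 would be B). This is a major triad on the lowered seventh degree (the subtonic), borrowed from the parallel minor.

bVII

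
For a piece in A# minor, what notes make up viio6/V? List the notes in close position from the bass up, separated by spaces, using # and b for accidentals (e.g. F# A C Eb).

viio6/V is a secondary leading-tone chord. The target V is E# in A# minor; the applied chord is rooted a semitone below, on D##.
Building a diminished triad on D## gives D##-F##-A#.
The figured bass 6 indicates first inversion, placing the third (F##) in the bass: F##-A#-D##.

F## A# D##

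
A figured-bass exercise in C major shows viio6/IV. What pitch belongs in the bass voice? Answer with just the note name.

G

The applied chord viio6/IV is rooted on E: E-G-Bb.
The figure 6 means first inversion — the third is in the bass.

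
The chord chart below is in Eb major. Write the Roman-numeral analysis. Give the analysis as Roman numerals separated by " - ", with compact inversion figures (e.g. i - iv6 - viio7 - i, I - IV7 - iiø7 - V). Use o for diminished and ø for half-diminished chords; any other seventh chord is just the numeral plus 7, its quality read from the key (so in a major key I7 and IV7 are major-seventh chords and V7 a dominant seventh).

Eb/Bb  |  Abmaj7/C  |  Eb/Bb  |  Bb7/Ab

I64 - IV65 - I64 - V42

Eb/Bb: root Eb is the tonic; major triad there is I64.
Abmaj7/C has root Ab, degree 4 in Eb major, so IV65.
Eb/Bb has root Eb, degree 1 in Eb major, so I64.
Bb7/Ab: dominant seventh chord on Bb = scale degree 5 → V42.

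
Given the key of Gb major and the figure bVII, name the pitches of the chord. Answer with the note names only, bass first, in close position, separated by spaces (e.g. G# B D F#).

Fb Ab Cb

bVII is a major triad on the lowered seventh degree (the subtonic), borrowed from the parallel minor. In Gb major that root is Fb.
So the chord is Fb-Ab-Cb, a major triad.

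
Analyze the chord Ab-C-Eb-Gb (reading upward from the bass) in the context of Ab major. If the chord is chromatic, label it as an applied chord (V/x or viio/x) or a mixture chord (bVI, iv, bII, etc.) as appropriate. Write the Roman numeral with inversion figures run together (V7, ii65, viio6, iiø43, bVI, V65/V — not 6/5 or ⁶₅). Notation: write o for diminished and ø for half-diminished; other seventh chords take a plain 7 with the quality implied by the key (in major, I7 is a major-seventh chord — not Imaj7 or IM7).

V7/IV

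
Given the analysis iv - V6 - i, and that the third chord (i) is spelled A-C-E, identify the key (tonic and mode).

A minor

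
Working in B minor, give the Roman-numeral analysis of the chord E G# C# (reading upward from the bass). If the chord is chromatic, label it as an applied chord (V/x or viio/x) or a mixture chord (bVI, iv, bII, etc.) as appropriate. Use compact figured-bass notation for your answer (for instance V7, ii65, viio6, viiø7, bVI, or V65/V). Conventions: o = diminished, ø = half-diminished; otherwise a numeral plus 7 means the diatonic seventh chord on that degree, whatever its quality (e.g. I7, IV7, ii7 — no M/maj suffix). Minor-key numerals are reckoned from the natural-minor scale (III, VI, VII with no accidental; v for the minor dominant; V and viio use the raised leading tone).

ii6

The pitches C#-E-G# form a minor triad rooted on C#.
C# is the second degree of B minor. This is the minor supertonic, borrowed from the parallel major (the Dorian ii).
With E in the bass the chord is in first inversion, so the figured bass is 6.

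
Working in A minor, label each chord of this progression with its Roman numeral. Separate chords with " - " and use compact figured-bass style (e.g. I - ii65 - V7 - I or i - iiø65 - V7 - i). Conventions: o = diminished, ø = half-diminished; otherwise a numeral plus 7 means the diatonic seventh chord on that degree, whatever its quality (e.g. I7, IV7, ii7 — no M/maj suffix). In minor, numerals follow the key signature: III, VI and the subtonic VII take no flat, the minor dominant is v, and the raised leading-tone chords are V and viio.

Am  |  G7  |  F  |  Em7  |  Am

i - VII7 - VI - v7 - i

Am: minor triad on A = scale degree 1 → i.
G7 has root G, degree 7 in A minor, so VII7.
F: major triad on F = scale degree 6 → VI.
Em7: root E is the dominant; minor seventh chord there is v7.
Am has root A, degree 1 in A minor, so i.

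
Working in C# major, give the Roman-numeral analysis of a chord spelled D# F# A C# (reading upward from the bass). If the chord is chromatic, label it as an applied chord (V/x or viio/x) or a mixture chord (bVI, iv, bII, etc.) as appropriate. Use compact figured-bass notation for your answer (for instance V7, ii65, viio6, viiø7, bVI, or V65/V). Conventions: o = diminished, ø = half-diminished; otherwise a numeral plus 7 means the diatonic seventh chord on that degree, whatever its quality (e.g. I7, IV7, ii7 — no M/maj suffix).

Stacked in thirds the chord is D#-F#-A-C#: a half-diminished seventh chord on D#.
D# is the second degree of C# major. This is the half-diminished supertonic seventh, borrowed from the parallel minor.

iiø7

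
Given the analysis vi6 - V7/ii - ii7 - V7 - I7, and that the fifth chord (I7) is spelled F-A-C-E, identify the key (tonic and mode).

F major

The chord Fmaj7 is a major seventh chord rooted on F; its label is I7.
If F is scale degree 1 and the mode makes that degree carry a major seventh chord, the tonic is F and the mode is major.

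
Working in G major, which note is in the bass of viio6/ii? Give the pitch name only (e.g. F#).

B

The applied chord viio6/ii is rooted on G#: G#-B-D.
The figure 6 means first inversion — the third is in the bass.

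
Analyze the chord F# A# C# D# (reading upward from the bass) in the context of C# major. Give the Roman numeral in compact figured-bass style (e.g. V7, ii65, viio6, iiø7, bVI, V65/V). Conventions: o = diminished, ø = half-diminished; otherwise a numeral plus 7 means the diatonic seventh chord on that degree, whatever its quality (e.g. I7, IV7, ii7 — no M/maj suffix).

ii65

The pitches D#-F#-A#-C# form a minor seventh chord rooted on D#.
In C# major, D# is the supertonic; the diatonic minor seventh chord there is ii7.
With F# in the bass the chord is in first inversion, so the figured bass is 65.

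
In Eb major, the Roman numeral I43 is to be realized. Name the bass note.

Bb

I in Eb major has root Eb; the chord is Eb-G-Bb-D.
The figure 43 means second inversion — the fifth is in the bass.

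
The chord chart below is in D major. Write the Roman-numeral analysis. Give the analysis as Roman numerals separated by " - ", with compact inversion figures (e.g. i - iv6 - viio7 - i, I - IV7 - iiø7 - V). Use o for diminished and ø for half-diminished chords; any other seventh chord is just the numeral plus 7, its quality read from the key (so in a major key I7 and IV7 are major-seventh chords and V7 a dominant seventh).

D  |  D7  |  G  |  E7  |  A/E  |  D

I - V7/IV - IV - V7/V - V64 - I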